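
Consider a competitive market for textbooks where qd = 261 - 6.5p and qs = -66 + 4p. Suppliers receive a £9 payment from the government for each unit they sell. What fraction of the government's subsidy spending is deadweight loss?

Pre-subsidy: 261 - 6.5p = -66 + 4p gives p* = 218/7, q* = 410/7.
With the subsidy, sellers receive ps = pb + 9 for each unit, where pb is the price buyers pay.
Supply in terms of pb becomes qs = -66 + 4(pb + 9) = -30 + 4pb. Setting this equal to demand: 261 - 6.5pb = -30 + 4pb, so pb = 194/7.
Sellers receive ps = 194/7 + 9 = 257/7; q' = 261 − 6.5·(194/7) = 566/7.
ΔCS = ½(410/7 + 566/7)(218/7 − 194/7) = 11712/49; ΔPS = ½(410/7 + 566/7)(257/7 − 218/7) = 19032/49.
Government spending = 9 × 566/7 = 5094/7.
DWL = ½ × 9 × (566/7 − 410/7) = 702/7; fraction = (702/7) / (5094/7) = 39/283.

DWL / government spending = 39/283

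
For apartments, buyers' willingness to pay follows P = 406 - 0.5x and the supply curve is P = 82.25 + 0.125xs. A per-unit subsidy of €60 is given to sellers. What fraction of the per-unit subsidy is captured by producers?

Pre-subsidy: 406 - 0.5x = 82.25 + 0.125x gives x* = 518 and P* = 147.
With the subsidy, sellers receive Ps = Pb + 60 for each unit, where Pb is the price buyers pay.
On the curves, Pb = 406 - 0.5x and Ps = 82.25 + 0.125x; the wedge Ps − Pb = 60 gives 82.25 + 0.125x − (406 - 0.5x) = 60, so x' = 614.
Then Pb = 406 − 0.5·614 = 99 and Ps = 82.25 + 0.125·614 = 159.
Buyers' price falls by P* − Pb = 147 − 99 = 48; sellers' price rises by Ps − P* = 159 − 147 = 12.
So producers capture 12/60 = 0.2 of each unit of subsidy.

Producer share = 0.2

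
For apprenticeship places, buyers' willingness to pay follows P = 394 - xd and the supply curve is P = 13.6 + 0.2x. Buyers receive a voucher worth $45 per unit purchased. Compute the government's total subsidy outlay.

Government cost = $15952.5

Pre-subsidy: 394 - x = 13.6 + 0.2x gives x* = 317 and P* = 77.
With the rebate, buyers effectively pay Pb = Ps − 45, where Ps is the price sellers receive.
On the curves, Pb = 394 - x and Ps = 13.6 + 0.2x; the wedge Ps − Pb = 45 gives 13.6 + 0.2x − (394 - x) = 45, so x' = 354.5.
Then Pb = 394 − 1·354.5 = 39.5 and Ps = 13.6 + 0.2·354.5 = 84.5.
Government outlay = subsidy × quantity = 45 × 354.5 = 15952.5.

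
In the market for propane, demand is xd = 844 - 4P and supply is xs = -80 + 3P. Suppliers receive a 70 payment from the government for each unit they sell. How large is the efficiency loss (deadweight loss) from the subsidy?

Pre-subsidy: 844 - 4P = -80 + 3P gives P* = 132, x* = 316.
With the subsidy, sellers receive Ps = Pb + 70 for each unit, where Pb is the price buyers pay.
Supply in terms of Pb becomes xs = -80 + 3(Pb + 70) = 130 + 3Pb. Setting this equal to demand: 844 - 4Pb = 130 + 3Pb, so Pb = 102.
Sellers receive Ps = 102 + 70 = 172; x' = 844 − 4·102 = 436.
The subsidy expands output by 436 − 316 = 120 past the efficient level; on those units the gap between marginal cost and willingness to pay runs from 0 up to 70.
DWL = ½ × 70 × 120 = 4200.

Deadweight loss = 4200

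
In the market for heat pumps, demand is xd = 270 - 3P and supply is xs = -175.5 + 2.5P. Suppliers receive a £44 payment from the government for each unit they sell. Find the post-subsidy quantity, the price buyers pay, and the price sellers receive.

x' = 87; buyers pay £61; sellers receive £105

Pre-subsidy: 270 - 3P = -175.5 + 2.5P gives P* = 81, x* = 27.
With the subsidy, sellers receive Ps = Pb + 44 for each unit, where Pb is the price buyers pay.
Supply in terms of Pb becomes xs = -175.5 + 2.5(Pb + 44) = -65.5 + 2.5Pb. Setting this equal to demand: 270 - 3Pb = -65.5 + 2.5Pb, so Pb = 61.
Sellers receive Ps = 61 + 44 = 105; x' = 270 − 3·61 = 87.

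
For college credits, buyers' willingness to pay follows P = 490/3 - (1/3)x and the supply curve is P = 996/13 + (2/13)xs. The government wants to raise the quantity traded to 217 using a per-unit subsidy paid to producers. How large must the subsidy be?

At x = 217, from the demand curve buyers pay Pb = 490/3 − (1/3)·217 = 91; from the supply curve sellers need Ps = 996/13 + (2/13)·217 = 110.
The subsidy must fill the gap: s = Ps − Pb = 110 − 91 = 19.

Required subsidy s = 19 per unit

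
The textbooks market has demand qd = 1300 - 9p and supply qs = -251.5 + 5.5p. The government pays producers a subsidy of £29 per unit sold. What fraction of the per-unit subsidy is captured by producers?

Producer share = 18/29

Pre-subsidy: 1300 - 9p = -251.5 + 5.5p gives p* = 107, q* = 337.
With the subsidy, sellers receive ps = pb + 29 for each unit, where pb is the price buyers pay.
Supply in terms of pb becomes qs = -251.5 + 5.5(pb + 29) = -92 + 5.5pb. Setting this equal to demand: 1300 - 9pb = -92 + 5.5pb, so pb = 96.
Sellers receive ps = 96 + 29 = 125; q' = 1300 − 9·96 = 436.
Buyers' price falls by p* − pb = 107 − 96 = 11; sellers' price rises by ps − p* = 125 − 107 = 18.
So producers capture 18/29 = 18/29 of each unit of subsidy.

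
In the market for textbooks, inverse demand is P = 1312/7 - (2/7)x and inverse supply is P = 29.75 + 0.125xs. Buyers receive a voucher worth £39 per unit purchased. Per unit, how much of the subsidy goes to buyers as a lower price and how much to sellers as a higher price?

Pre-subsidy: 1312/7 - (2/7)x = 29.75 + 0.125x gives x* = 8830/23 and P* = 1788/23.
With the rebate, buyers effectively pay Pb = Ps − 39, where Ps is the price sellers receive.
On the curves, Pb = 1312/7 - (2/7)x and Ps = 29.75 + 0.125x; the wedge Ps − Pb = 39 gives 29.75 + 0.125x − (1312/7 - (2/7)x) = 39, so x' = 11014/23.
Then Pb = 1312/7 − (2/7)·(11014/23) = 1164/23 and Ps = 29.75 + 0.125·(11014/23) = 2061/23.
Buyers' price falls by P* − Pb = 1788/23 − 1164/23 = 624/23; sellers' price rises by Ps − P* = 2061/23 − 1788/23 = 273/23.

Buyers gain 624/23 per unit; sellers gain 273/23 per unit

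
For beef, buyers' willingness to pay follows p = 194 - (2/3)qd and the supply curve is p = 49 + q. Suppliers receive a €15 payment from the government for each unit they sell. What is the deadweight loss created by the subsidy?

Deadweight loss = €67.5

Pre-subsidy: 194 - (2/3)q = 49 + q gives q* = 87 and p* = 136.
With the subsidy, sellers receive ps = pb + 15 for each unit, where pb is the price buyers pay.
On the curves, pb = 194 - (2/3)q and ps = 49 + q; the wedge ps − pb = 15 gives 49 + q − (194 - (2/3)q) = 15, so q' = 96.
Then pb = 194 − (2/3)·96 = 130 and ps = 49 + 1·96 = 145.
The subsidy expands output by 96 − 87 = 9 past the efficient level; on those units the gap between marginal cost and willingness to pay runs from 0 up to 15.
DWL = ½ × 15 × 9 = 67.5.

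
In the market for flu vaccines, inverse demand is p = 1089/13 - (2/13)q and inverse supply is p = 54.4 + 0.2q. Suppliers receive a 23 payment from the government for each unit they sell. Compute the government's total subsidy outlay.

Pre-subsidy: 1089/13 - (2/13)q = 54.4 + 0.2q gives q* = 83 and p* = 71.
With the subsidy, sellers receive ps = pb + 23 for each unit, where pb is the price buyers pay.
On the curves, pb = 1089/13 - (2/13)q and ps = 54.4 + 0.2q; the wedge ps − pb = 23 gives 54.4 + 0.2q − (1089/13 - (2/13)q) = 23, so q' = 148.
Then pb = 1089/13 − (2/13)·148 = 61 and ps = 54.4 + 0.2·148 = 84.
Government outlay = subsidy × quantity = 23 × 148 = 3404.

Government cost = 3404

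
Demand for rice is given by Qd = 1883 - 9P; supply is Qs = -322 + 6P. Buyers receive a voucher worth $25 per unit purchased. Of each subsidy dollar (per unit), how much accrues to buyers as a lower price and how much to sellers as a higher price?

Pre-subsidy: 1883 - 9P = -322 + 6P gives P* = 147, Q* = 560.
With the rebate, buyers effectively pay Pb = Ps − 25, where Ps is the price sellers receive.
Demand in terms of Ps becomes Qd = 1883 − 9(Ps − 25) = 2108 - 9Ps. Setting this equal to supply: 2108 - 9Ps = -322 + 6Ps, so Ps = 162.
Buyers pay Pb = 162 − 25 = 137; Q' = -322 + 6·162 = 650.
Buyers' price falls by P* − Pb = 147 − 137 = 10; sellers' price rises by Ps − P* = 162 − 147 = 15.

Buyers gain $10 per unit; sellers gain $15 per unit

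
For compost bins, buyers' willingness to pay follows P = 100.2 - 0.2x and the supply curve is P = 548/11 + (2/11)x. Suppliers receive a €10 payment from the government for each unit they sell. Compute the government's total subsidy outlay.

Pre-subsidy: 100.2 - 0.2x = 548/11 + (2/11)x gives x* = 2771/21 and P* = 1550/21.
With the subsidy, sellers receive Ps = Pb + 10 for each unit, where Pb is the price buyers pay.
On the curves, Pb = 100.2 - 0.2x and Ps = 548/11 + (2/11)x; the wedge Ps − Pb = 10 gives 548/11 + (2/11)x − (100.2 - 0.2x) = 10, so x' = 1107/7.
Then Pb = 100.2 − 0.2·(1107/7) = 480/7 and Ps = 548/11 + (2/11)·(1107/7) = 550/7.
Government outlay = subsidy × quantity = 10 × 1107/7 = 11070/7.

Government cost = 11070/7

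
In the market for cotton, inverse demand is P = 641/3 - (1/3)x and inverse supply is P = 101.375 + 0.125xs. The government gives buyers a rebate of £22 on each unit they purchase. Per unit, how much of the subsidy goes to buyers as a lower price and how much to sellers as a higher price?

Pre-subsidy: 641/3 - (1/3)x = 101.375 + 0.125x gives x* = 245 and P* = 132.
With the rebate, buyers effectively pay Pb = Ps − 22, where Ps is the price sellers receive.
On the curves, Pb = 641/3 - (1/3)x and Ps = 101.375 + 0.125x; the wedge Ps − Pb = 22 gives 101.375 + 0.125x − (641/3 - (1/3)x) = 22, so x' = 293.
Then Pb = 641/3 − (1/3)·293 = 116 and Ps = 101.375 + 0.125·293 = 138.
Buyers' price falls by P* − Pb = 132 − 116 = 16; sellers' price rises by Ps − P* = 138 − 132 = 6.

Buyers gain £16 per unit; sellers gain £6 per unit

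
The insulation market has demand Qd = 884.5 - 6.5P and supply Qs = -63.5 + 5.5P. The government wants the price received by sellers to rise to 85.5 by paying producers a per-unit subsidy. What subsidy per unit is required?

Required subsidy s = 12 per unit

At a seller price of 85.5, quantity supplied is -63.5 + 5.5·85.5 = 406.75.
Buyers absorb 406.75 only when they pay Pb with 884.5 − 6.5·Pb = 406.75, i.e. Pb = 73.5.
s = Ps − Pb = 85.5 − 73.5 = 12.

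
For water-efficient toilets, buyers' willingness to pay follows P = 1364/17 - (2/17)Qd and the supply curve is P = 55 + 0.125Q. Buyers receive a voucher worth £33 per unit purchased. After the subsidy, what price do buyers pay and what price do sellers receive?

Buyers pay £52; sellers receive £85

Pre-subsidy: 1364/17 - (2/17)Q = 55 + 0.125Q gives Q* = 104 and P* = 68.
With the rebate, buyers effectively pay Pb = Ps − 33, where Ps is the price sellers receive.
On the curves, Pb = 1364/17 - (2/17)Q and Ps = 55 + 0.125Q; the wedge Ps − Pb = 33 gives 55 + 0.125Q − (1364/17 - (2/17)Q) = 33, so Q' = 240.
Then Pb = 1364/17 − (2/17)·240 = 52 and Ps = 55 + 0.125·240 = 85.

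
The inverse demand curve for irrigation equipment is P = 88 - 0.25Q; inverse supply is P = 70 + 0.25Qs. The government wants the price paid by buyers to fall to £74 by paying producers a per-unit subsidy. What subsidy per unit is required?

At a buyer price of 74, quantity demanded is 352 − 4·74 = 56.
Sellers supply 56 only when they receive Ps = 70 + 0.25·56 = 84.
s = Ps − Pb = 84 − 74 = 10.

Required subsidy s = £10 per unit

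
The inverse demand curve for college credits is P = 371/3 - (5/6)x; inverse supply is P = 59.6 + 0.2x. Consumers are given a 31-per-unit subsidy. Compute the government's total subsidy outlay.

Government cost = 2852

Pre-subsidy: 371/3 - (5/6)x = 59.6 + 0.2x gives x* = 62 and P* = 72.
With the rebate, buyers effectively pay Pb = Ps − 31, where Ps is the price sellers receive.
On the curves, Pb = 371/3 - (5/6)x and Ps = 59.6 + 0.2x; the wedge Ps − Pb = 31 gives 59.6 + 0.2x − (371/3 - (5/6)x) = 31, so x' = 92.
Then Pb = 371/3 − (5/6)·92 = 47 and Ps = 59.6 + 0.2·92 = 78.
Government outlay = subsidy × quantity = 31 × 92 = 2852.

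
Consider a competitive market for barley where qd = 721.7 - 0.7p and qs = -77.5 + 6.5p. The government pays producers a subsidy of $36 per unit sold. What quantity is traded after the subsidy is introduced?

Pre-subsidy: 721.7 - 0.7p = -77.5 + 6.5p gives p* = 111, q* = 644.
With the subsidy, sellers receive ps = pb + 36 for each unit, where pb is the price buyers pay.
Supply in terms of pb becomes qs = -77.5 + 6.5(pb + 36) = 156.5 + 6.5pb. Setting this equal to demand: 721.7 - 0.7pb = 156.5 + 6.5pb, so pb = 78.5.
Sellers receive ps = 78.5 + 36 = 114.5; q' = 721.7 − 0.7·78.5 = 666.75.

q' = 666.75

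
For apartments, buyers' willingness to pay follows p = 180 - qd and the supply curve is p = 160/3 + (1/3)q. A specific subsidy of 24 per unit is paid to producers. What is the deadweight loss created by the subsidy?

Pre-subsidy: 180 - q = 160/3 + (1/3)q gives q* = 95 and p* = 85.
With the subsidy, sellers receive ps = pb + 24 for each unit, where pb is the price buyers pay.
On the curves, pb = 180 - q and ps = 160/3 + (1/3)q; the wedge ps − pb = 24 gives 160/3 + (1/3)q − (180 - q) = 24, so q' = 113.
Then pb = 180 − 1·113 = 67 and ps = 160/3 + (1/3)·113 = 91.
The subsidy expands output by 113 − 95 = 18 past the efficient level; on those units the gap between marginal cost and willingness to pay runs from 0 up to 24.
DWL = ½ × 24 × 18 = 216.

Deadweight loss = 216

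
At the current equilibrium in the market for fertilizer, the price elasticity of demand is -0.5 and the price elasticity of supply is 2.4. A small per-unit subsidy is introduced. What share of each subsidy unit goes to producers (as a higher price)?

Producer share = 5/29

For a small subsidy around the equilibrium, the benefit split depends on the relative slopes, which at a point are proportional to the elasticities.
Buyer share = εs/(εs + |εd|) = 2.4/(2.4 + 0.5) = 24/29; seller share = |εd|/(εs + |εd|) = 5/29.
So producers capture 5/29 of the subsidy.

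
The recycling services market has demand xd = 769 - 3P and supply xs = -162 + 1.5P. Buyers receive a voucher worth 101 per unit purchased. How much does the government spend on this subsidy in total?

Government cost = 75548/3

Pre-subsidy: 769 - 3P = -162 + 1.5P gives P* = 1862/9, x* = 445/3.
With the rebate, buyers effectively pay Pb = Ps − 101, where Ps is the price sellers receive.
Demand in terms of Ps becomes xd = 769 − 3(Ps − 101) = 1072 - 3Ps. Setting this equal to supply: 1072 - 3Ps = -162 + 1.5Ps, so Ps = 2468/9.
Buyers pay Pb = 2468/9 − 101 = 1559/9; x' = -162 + 1.5·(2468/9) = 748/3.
Government outlay = subsidy × quantity = 101 × 748/3 = 75548/3.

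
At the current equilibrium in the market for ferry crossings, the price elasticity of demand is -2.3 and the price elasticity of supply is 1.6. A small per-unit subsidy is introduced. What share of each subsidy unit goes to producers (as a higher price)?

For a small subsidy around the equilibrium, the benefit split depends on the relative slopes, which at a point are proportional to the elasticities.
Buyer share = εs/(εs + |εd|) = 1.6/(1.6 + 2.3) = 16/39; seller share = |εd|/(εs + |εd|) = 23/39.
So producers capture 23/39 of the subsidy.

Producer share = 23/39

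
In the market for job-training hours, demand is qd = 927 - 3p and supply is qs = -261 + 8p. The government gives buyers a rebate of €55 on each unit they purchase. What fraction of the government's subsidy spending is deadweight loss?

Pre-subsidy: 927 - 3p = -261 + 8p gives p* = 108, q* = 603.
With the rebate, buyers effectively pay pb = ps − 55, where ps is the price sellers receive.
Demand in terms of ps becomes qd = 927 − 3(ps − 55) = 1092 - 3ps. Setting this equal to supply: 1092 - 3ps = -261 + 8ps, so ps = 123.
Buyers pay pb = 123 − 55 = 68; q' = -261 + 8·123 = 723.
ΔCS = ½(603 + 723)(108 − 68) = 26520; ΔPS = ½(603 + 723)(123 − 108) = 9945.
Government spending = 55 × 723 = 39765.
DWL = ½ × 55 × (723 − 603) = 3300; fraction = 3300 / 39765 = 20/241.

DWL / government spending = 20/241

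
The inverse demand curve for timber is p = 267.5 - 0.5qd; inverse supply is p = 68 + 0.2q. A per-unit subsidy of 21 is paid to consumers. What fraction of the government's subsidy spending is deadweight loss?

Pre-subsidy: 267.5 - 0.5q = 68 + 0.2q gives q* = 285 and p* = 125.
With the rebate, buyers effectively pay pb = ps − 21, where ps is the price sellers receive.
On the curves, pb = 267.5 - 0.5q and ps = 68 + 0.2q; the wedge ps − pb = 21 gives 68 + 0.2q − (267.5 - 0.5q) = 21, so q' = 315.
Then pb = 267.5 − 0.5·315 = 110 and ps = 68 + 0.2·315 = 131.
ΔCS = ½(285 + 315)(125 − 110) = 4500; ΔPS = ½(285 + 315)(131 − 125) = 1800.
Government spending = 21 × 315 = 6615.
DWL = ½ × 21 × (315 − 285) = 315; fraction = 315 / 6615 = 1/21.

DWL / government spending = 1/21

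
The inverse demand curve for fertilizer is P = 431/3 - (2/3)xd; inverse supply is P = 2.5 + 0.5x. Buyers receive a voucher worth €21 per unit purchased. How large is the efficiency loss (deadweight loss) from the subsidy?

Deadweight loss = €189

Pre-subsidy: 431/3 - (2/3)x = 2.5 + 0.5x gives x* = 121 and P* = 63.
With the rebate, buyers effectively pay Pb = Ps − 21, where Ps is the price sellers receive.
On the curves, Pb = 431/3 - (2/3)x and Ps = 2.5 + 0.5x; the wedge Ps − Pb = 21 gives 2.5 + 0.5x − (431/3 - (2/3)x) = 21, so x' = 139.
Then Pb = 431/3 − (2/3)·139 = 51 and Ps = 2.5 + 0.5·139 = 72.
The subsidy expands output by 139 − 121 = 18 past the efficient level; on those units the gap between marginal cost and willingness to pay runs from 0 up to 21.
DWL = ½ × 21 × 18 = 189.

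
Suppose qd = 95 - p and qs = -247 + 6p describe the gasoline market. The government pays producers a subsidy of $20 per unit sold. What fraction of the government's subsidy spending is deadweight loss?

DWL / government spending = 60/443

Pre-subsidy: 95 - p = -247 + 6p gives p* = 342/7, q* = 323/7.
With the subsidy, sellers receive ps = pb + 20 for each unit, where pb is the price buyers pay.
Supply in terms of pb becomes qs = -247 + 6(pb + 20) = -127 + 6pb. Setting this equal to demand: 95 - pb = -127 + 6pb, so pb = 222/7.
Sellers receive ps = 222/7 + 20 = 362/7; q' = 95 − 1·(222/7) = 443/7.
ΔCS = ½(323/7 + 443/7)(342/7 − 222/7) = 45960/49; ΔPS = ½(323/7 + 443/7)(362/7 − 342/7) = 7660/49.
Government spending = 20 × 443/7 = 8860/7.
DWL = ½ × 20 × (443/7 − 323/7) = 1200/7; fraction = (1200/7) / (8860/7) = 60/443.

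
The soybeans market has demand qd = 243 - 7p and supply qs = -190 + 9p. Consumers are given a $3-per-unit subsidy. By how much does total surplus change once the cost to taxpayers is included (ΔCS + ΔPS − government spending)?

Net change in total surplus = -$17.71875

Pre-subsidy: 243 - 7p = -190 + 9p gives p* = 27.0625, q* = 53.5625.
With the rebate, buyers effectively pay pb = ps − 3, where ps is the price sellers receive.
Demand in terms of ps becomes qd = 243 − 7(ps − 3) = 264 - 7ps. Setting this equal to supply: 264 - 7ps = -190 + 9ps, so ps = 28.375.
Buyers pay pb = 28.375 − 3 = 25.375; q' = -190 + 9·28.375 = 65.375.
ΔCS = ½(53.5625 + 65.375)(27.0625 − 25.375) = 100.353515625; ΔPS = ½(53.5625 + 65.375)(28.375 − 27.0625) = 78.052734375.
Government spending = 3 × 65.375 = 196.125.
Net change = 100.353515625 + 78.052734375 − 196.125 = -17.71875. The loss equals the DWL triangle ½·3·11.8125.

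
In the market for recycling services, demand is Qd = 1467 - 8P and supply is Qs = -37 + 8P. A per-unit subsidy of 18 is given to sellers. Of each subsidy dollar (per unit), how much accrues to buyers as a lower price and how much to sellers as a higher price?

Pre-subsidy: 1467 - 8P = -37 + 8P gives P* = 94, Q* = 715.
With the subsidy, sellers receive Ps = Pb + 18 for each unit, where Pb is the price buyers pay.
Supply in terms of Pb becomes Qs = -37 + 8(Pb + 18) = 107 + 8Pb. Setting this equal to demand: 1467 - 8Pb = 107 + 8Pb, so Pb = 85.
Sellers receive Ps = 85 + 18 = 103; Q' = 1467 − 8·85 = 787.
Buyers' price falls by P* − Pb = 94 − 85 = 9; sellers' price rises by Ps − P* = 103 − 94 = 9.

Buyers gain 9 per unit; sellers gain 9 per unit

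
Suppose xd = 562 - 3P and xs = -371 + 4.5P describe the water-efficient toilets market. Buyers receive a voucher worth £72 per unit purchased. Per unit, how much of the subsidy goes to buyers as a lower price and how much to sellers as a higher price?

Buyers gain £43.2 per unit; sellers gain £28.8 per unit

Pre-subsidy: 562 - 3P = -371 + 4.5P gives P* = 124.4, x* = 188.8.
With the rebate, buyers effectively pay Pb = Ps − 72, where Ps is the price sellers receive.
Demand in terms of Ps becomes xd = 562 − 3(Ps − 72) = 778 - 3Ps. Setting this equal to supply: 778 - 3Ps = -371 + 4.5Ps, so Ps = 153.2.
Buyers pay Pb = 153.2 − 72 = 81.2; x' = -371 + 4.5·153.2 = 318.4.
Buyers' price falls by P* − Pb = 124.4 − 81.2 = 43.2; sellers' price rises by Ps − P* = 153.2 − 124.4 = 28.8.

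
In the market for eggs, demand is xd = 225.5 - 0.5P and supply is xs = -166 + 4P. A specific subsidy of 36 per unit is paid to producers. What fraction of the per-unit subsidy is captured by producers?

Pre-subsidy: 225.5 - 0.5P = -166 + 4P gives P* = 87, x* = 182.
With the subsidy, sellers receive Ps = Pb + 36 for each unit, where Pb is the price buyers pay.
Supply in terms of Pb becomes xs = -166 + 4(Pb + 36) = -22 + 4Pb. Setting this equal to demand: 225.5 - 0.5Pb = -22 + 4Pb, so Pb = 55.
Sellers receive Ps = 55 + 36 = 91; x' = 225.5 − 0.5·55 = 198.
Buyers' price falls by P* − Pb = 87 − 55 = 32; sellers' price rises by Ps − P* = 91 − 87 = 4.
So producers capture 4/36 = 1/9 of each unit of subsidy.

Producer share = 1/9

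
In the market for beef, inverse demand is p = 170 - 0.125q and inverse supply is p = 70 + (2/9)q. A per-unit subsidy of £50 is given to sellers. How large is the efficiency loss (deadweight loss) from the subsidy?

Pre-subsidy: 170 - 0.125q = 70 + (2/9)q gives q* = 288 and p* = 134.
With the subsidy, sellers receive ps = pb + 50 for each unit, where pb is the price buyers pay.
On the curves, pb = 170 - 0.125q and ps = 70 + (2/9)q; the wedge ps − pb = 50 gives 70 + (2/9)q − (170 - 0.125q) = 50, so q' = 432.
Then pb = 170 − 0.125·432 = 116 and ps = 70 + (2/9)·432 = 166.
The subsidy expands output by 432 − 288 = 144 past the efficient level; on those units the gap between marginal cost and willingness to pay runs from 0 up to 50.
DWL = ½ × 50 × 144 = 3600.

Deadweight loss = £3600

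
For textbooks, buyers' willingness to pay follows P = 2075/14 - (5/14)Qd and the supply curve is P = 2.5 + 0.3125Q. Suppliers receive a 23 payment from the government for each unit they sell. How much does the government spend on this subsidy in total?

Pre-subsidy: 2075/14 - (5/14)Q = 2.5 + 0.3125Q gives Q* = 217.6 and P* = 70.5.
With the subsidy, sellers receive Ps = Pb + 23 for each unit, where Pb is the price buyers pay.
On the curves, Pb = 2075/14 - (5/14)Q and Ps = 2.5 + 0.3125Q; the wedge Ps − Pb = 23 gives 2.5 + 0.3125Q − (2075/14 - (5/14)Q) = 23, so Q' = 18896/75.
Then Pb = 2075/14 − (5/14)·(18896/75) = 1747/30 and Ps = 2.5 + 0.3125·(18896/75) = 2437/30.
Government outlay = subsidy × quantity = 23 × 18896/75 = 434608/75.

Government cost = 434608/75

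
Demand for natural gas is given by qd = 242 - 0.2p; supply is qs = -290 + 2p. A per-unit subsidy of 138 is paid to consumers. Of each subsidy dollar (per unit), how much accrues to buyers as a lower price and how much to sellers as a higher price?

Pre-subsidy: 242 - 0.2p = -290 + 2p gives p* = 2660/11, q* = 2130/11.
With the rebate, buyers effectively pay pb = ps − 138, where ps is the price sellers receive.
Demand in terms of ps becomes qd = 242 − 0.2(ps − 138) = 269.6 - 0.2ps. Setting this equal to supply: 269.6 - 0.2ps = -290 + 2ps, so ps = 2798/11.
Buyers pay pb = 2798/11 − 138 = 1280/11; q' = -290 + 2·(2798/11) = 2406/11.
Buyers' price falls by p* − pb = 2660/11 − 1280/11 = 1380/11; sellers' price rises by ps − p* = 2798/11 − 2660/11 = 138/11.

Buyers gain 1380/11 per unit; sellers gain 138/11 per unit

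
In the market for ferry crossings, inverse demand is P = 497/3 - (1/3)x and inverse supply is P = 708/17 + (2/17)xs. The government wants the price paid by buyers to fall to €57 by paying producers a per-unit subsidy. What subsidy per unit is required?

Required subsidy s = €23 per unit

At a buyer price of 57, quantity demanded is 497 − 3·57 = 326.
Sellers supply 326 only when they receive Ps = 708/17 + (2/17)·326 = 80.
s = Ps − Pb = 80 − 57 = 23.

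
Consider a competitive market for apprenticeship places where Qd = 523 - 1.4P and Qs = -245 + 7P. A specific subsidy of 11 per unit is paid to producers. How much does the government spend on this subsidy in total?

Pre-subsidy: 523 - 1.4P = -245 + 7P gives P* = 640/7, Q* = 395.
With the subsidy, sellers receive Ps = Pb + 11 for each unit, where Pb is the price buyers pay.
Supply in terms of Pb becomes Qs = -245 + 7(Pb + 11) = -168 + 7Pb. Setting this equal to demand: 523 - 1.4Pb = -168 + 7Pb, so Pb = 3455/42.
Sellers receive Ps = 3455/42 + 11 = 3917/42; Q' = 523 − 1.4·(3455/42) = 2447/6.
Government outlay = subsidy × quantity = 11 × 2447/6 = 26917/6.

Government cost = 26917/6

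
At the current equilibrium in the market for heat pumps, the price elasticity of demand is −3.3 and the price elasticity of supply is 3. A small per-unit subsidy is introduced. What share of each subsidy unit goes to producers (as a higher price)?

For a small subsidy around the equilibrium, the benefit split depends on the relative slopes, which at a point are proportional to the elasticities.
Buyer share = εs/(εs + |εd|) = 3/(3 + 3.3) = 10/21; seller share = |εd|/(εs + |εd|) = 11/21.
So producers capture 11/21 of the subsidy.

Producer share = 11/21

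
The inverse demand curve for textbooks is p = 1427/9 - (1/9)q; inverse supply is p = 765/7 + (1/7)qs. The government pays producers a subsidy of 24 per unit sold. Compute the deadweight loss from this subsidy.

Deadweight loss = 1134

Pre-subsidy: 1427/9 - (1/9)q = 765/7 + (1/7)q gives q* = 194 and p* = 137.
With the subsidy, sellers receive ps = pb + 24 for each unit, where pb is the price buyers pay.
On the curves, pb = 1427/9 - (1/9)q and ps = 765/7 + (1/7)q; the wedge ps − pb = 24 gives 765/7 + (1/7)q − (1427/9 - (1/9)q) = 24, so q' = 288.5.
Then pb = 1427/9 − (1/9)·288.5 = 126.5 and ps = 765/7 + (1/7)·288.5 = 150.5.
The subsidy expands output by 288.5 − 194 = 94.5 past the efficient level; on those units the gap between marginal cost and willingness to pay runs from 0 up to 24.
DWL = ½ × 24 × 94.5 = 1134.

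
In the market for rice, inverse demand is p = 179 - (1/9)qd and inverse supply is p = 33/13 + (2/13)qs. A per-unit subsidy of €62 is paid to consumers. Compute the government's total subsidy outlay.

Pre-subsidy: 179 - (1/9)q = 33/13 + (2/13)q gives q* = 666 and p* = 105.
With the rebate, buyers effectively pay pb = ps − 62, where ps is the price sellers receive.
On the curves, pb = 179 - (1/9)q and ps = 33/13 + (2/13)q; the wedge ps − pb = 62 gives 33/13 + (2/13)q − (179 - (1/9)q) = 62, so q' = 900.
Then pb = 179 − (1/9)·900 = 79 and ps = 33/13 + (2/13)·900 = 141.
Government outlay = subsidy × quantity = 62 × 900 = 55800.

Government cost = €55800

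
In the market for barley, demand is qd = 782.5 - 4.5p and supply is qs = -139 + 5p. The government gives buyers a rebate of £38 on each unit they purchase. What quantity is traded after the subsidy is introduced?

Pre-subsidy: 782.5 - 4.5p = -139 + 5p gives p* = 97, q* = 346.
With the rebate, buyers effectively pay pb = ps − 38, where ps is the price sellers receive.
Demand in terms of ps becomes qd = 782.5 − 4.5(ps − 38) = 953.5 - 4.5ps. Setting this equal to supply: 953.5 - 4.5ps = -139 + 5ps, so ps = 115.
Buyers pay pb = 115 − 38 = 77; q' = -139 + 5·115 = 436.

q' = 436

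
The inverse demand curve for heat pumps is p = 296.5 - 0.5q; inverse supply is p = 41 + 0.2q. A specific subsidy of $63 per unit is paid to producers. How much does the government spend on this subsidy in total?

Pre-subsidy: 296.5 - 0.5q = 41 + 0.2q gives q* = 365 and p* = 114.
With the subsidy, sellers receive ps = pb + 63 for each unit, where pb is the price buyers pay.
On the curves, pb = 296.5 - 0.5q and ps = 41 + 0.2q; the wedge ps − pb = 63 gives 41 + 0.2q − (296.5 - 0.5q) = 63, so q' = 455.
Then pb = 296.5 − 0.5·455 = 69 and ps = 41 + 0.2·455 = 132.
Government outlay = subsidy × quantity = 63 × 455 = 28665.

Government cost = $28665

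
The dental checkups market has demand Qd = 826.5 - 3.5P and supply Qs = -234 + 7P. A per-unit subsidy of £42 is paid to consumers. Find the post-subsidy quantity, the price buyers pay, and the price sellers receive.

Pre-subsidy: 826.5 - 3.5P = -234 + 7P gives P* = 101, Q* = 473.
With the rebate, buyers effectively pay Pb = Ps − 42, where Ps is the price sellers receive.
Demand in terms of Ps becomes Qd = 826.5 − 3.5(Ps − 42) = 973.5 - 3.5Ps. Setting this equal to supply: 973.5 - 3.5Ps = -234 + 7Ps, so Ps = 115.
Buyers pay Pb = 115 − 42 = 73; Q' = -234 + 7·115 = 571.

Q' = 571; buyers pay £73; sellers receive £115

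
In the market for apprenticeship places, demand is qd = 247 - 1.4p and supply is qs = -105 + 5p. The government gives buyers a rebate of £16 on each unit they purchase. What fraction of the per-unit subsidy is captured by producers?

Producer share = 0.21875

Pre-subsidy: 247 - 1.4p = -105 + 5p gives p* = 55, q* = 170.
With the rebate, buyers effectively pay pb = ps − 16, where ps is the price sellers receive.
Demand in terms of ps becomes qd = 247 − 1.4(ps − 16) = 269.4 - 1.4ps. Setting this equal to supply: 269.4 - 1.4ps = -105 + 5ps, so ps = 58.5.
Buyers pay pb = 58.5 − 16 = 42.5; q' = -105 + 5·58.5 = 187.5.
Buyers' price falls by p* − pb = 55 − 42.5 = 12.5; sellers' price rises by ps − p* = 58.5 − 55 = 3.5.
So producers capture 3.5/16 = 0.21875 of each unit of subsidy.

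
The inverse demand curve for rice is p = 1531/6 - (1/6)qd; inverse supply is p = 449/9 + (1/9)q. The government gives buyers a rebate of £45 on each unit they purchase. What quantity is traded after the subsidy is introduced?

q' = 901

Pre-subsidy: 1531/6 - (1/6)q = 449/9 + (1/9)q gives q* = 739 and p* = 132.
With the rebate, buyers effectively pay pb = ps − 45, where ps is the price sellers receive.
On the curves, pb = 1531/6 - (1/6)q and ps = 449/9 + (1/9)q; the wedge ps − pb = 45 gives 449/9 + (1/9)q − (1531/6 - (1/6)q) = 45, so q' = 901.
Then pb = 1531/6 − (1/6)·901 = 105 and ps = 449/9 + (1/9)·901 = 150.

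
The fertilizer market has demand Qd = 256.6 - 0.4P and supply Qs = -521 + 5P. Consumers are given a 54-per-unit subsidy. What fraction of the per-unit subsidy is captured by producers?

Producer share = 2/27

Pre-subsidy: 256.6 - 0.4P = -521 + 5P gives P* = 144, Q* = 199.
With the rebate, buyers effectively pay Pb = Ps − 54, where Ps is the price sellers receive.
Demand in terms of Ps becomes Qd = 256.6 − 0.4(Ps − 54) = 278.2 - 0.4Ps. Setting this equal to supply: 278.2 - 0.4Ps = -521 + 5Ps, so Ps = 148.
Buyers pay Pb = 148 − 54 = 94; Q' = -521 + 5·148 = 219.
Buyers' price falls by P* − Pb = 144 − 94 = 50; sellers' price rises by Ps − P* = 148 − 144 = 4.
So producers capture 4/54 = 2/27 of each unit of subsidy.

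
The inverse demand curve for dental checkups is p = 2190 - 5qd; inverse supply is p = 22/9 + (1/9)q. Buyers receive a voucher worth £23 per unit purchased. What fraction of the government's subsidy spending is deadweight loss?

DWL / government spending = 9/1730

Pre-subsidy: 2190 - 5q = 22/9 + (1/9)q gives q* = 428 and p* = 50.
With the rebate, buyers effectively pay pb = ps − 23, where ps is the price sellers receive.
On the curves, pb = 2190 - 5q and ps = 22/9 + (1/9)q; the wedge ps − pb = 23 gives 22/9 + (1/9)q − (2190 - 5q) = 23, so q' = 432.5.
Then pb = 2190 − 5·432.5 = 27.5 and ps = 22/9 + (1/9)·432.5 = 50.5.
ΔCS = ½(428 + 432.5)(50 − 27.5) = 9680.625; ΔPS = ½(428 + 432.5)(50.5 − 50) = 215.125.
Government spending = 23 × 432.5 = 9947.5.
DWL = ½ × 23 × (432.5 − 428) = 51.75; fraction = 51.75 / 9947.5 = 9/1730.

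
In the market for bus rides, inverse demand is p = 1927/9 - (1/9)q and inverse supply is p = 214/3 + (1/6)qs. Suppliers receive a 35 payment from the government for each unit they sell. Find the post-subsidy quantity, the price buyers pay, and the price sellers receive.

Pre-subsidy: 1927/9 - (1/9)q = 214/3 + (1/6)q gives q* = 514 and p* = 157.
With the subsidy, sellers receive ps = pb + 35 for each unit, where pb is the price buyers pay.
On the curves, pb = 1927/9 - (1/9)q and ps = 214/3 + (1/6)q; the wedge ps − pb = 35 gives 214/3 + (1/6)q − (1927/9 - (1/9)q) = 35, so q' = 640.
Then pb = 1927/9 − (1/9)·640 = 143 and ps = 214/3 + (1/6)·640 = 178.

q' = 640; buyers pay 143; sellers receive 178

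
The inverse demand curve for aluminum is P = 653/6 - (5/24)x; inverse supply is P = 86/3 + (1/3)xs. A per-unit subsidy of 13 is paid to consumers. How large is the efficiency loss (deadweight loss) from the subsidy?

Deadweight loss = 156

Pre-subsidy: 653/6 - (5/24)x = 86/3 + (1/3)x gives x* = 148 and P* = 78.
With the rebate, buyers effectively pay Pb = Ps − 13, where Ps is the price sellers receive.
On the curves, Pb = 653/6 - (5/24)x and Ps = 86/3 + (1/3)x; the wedge Ps − Pb = 13 gives 86/3 + (1/3)x − (653/6 - (5/24)x) = 13, so x' = 172.
Then Pb = 653/6 − (5/24)·172 = 73 and Ps = 86/3 + (1/3)·172 = 86.
The subsidy expands output by 172 − 148 = 24 past the efficient level; on those units the gap between marginal cost and willingness to pay runs from 0 up to 13.
DWL = ½ × 13 × 24 = 156.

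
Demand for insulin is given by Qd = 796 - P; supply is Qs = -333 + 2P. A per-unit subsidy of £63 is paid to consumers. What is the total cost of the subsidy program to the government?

Government cost = £29085

Pre-subsidy: 796 - P = -333 + 2P gives P* = 1129/3, Q* = 1259/3.
With the rebate, buyers effectively pay Pb = Ps − 63, where Ps is the price sellers receive.
Demand in terms of Ps becomes Qd = 796 − 1(Ps − 63) = 859 - Ps. Setting this equal to supply: 859 - Ps = -333 + 2Ps, so Ps = 1192/3.
Buyers pay Pb = 1192/3 − 63 = 1003/3; Q' = -333 + 2·(1192/3) = 1385/3.
Government outlay = subsidy × quantity = 63 × 1385/3 = 29085.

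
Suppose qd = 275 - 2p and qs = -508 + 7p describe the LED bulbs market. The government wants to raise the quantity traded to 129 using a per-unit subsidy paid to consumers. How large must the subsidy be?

Required subsidy s = 18 per unit

At q = 129, invert demand for the buyer price: pb = (275 − 129)/2 = 73; invert supply for the seller price: ps = (129 − (-508))/7 = 91.
The subsidy must fill the gap: s = ps − pb = 91 − 73 = 18.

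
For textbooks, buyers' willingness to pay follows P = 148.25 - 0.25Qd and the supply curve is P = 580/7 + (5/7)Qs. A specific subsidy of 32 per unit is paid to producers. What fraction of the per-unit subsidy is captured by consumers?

Consumer share = 7/27

Pre-subsidy: 148.25 - 0.25Q = 580/7 + (5/7)Q gives Q* = 1831/27 and P* = 3545/27.
With the subsidy, sellers receive Ps = Pb + 32 for each unit, where Pb is the price buyers pay.
On the curves, Pb = 148.25 - 0.25Q and Ps = 580/7 + (5/7)Q; the wedge Ps − Pb = 32 gives 580/7 + (5/7)Q − (148.25 - 0.25Q) = 32, so Q' = 101.
Then Pb = 148.25 − 0.25·101 = 123 and Ps = 580/7 + (5/7)·101 = 155.
Buyers' price falls by P* − Pb = 3545/27 − 123 = 224/27; sellers' price rises by Ps − P* = 155 − 3545/27 = 640/27.
So consumers capture (224/27)/32 = 7/27 of each unit of subsidy.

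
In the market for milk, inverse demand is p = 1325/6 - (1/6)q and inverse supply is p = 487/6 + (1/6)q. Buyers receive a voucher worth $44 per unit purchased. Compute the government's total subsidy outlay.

Government cost = $24244

Pre-subsidy: 1325/6 - (1/6)q = 487/6 + (1/6)q gives q* = 419 and p* = 151.
With the rebate, buyers effectively pay pb = ps − 44, where ps is the price sellers receive.
On the curves, pb = 1325/6 - (1/6)q and ps = 487/6 + (1/6)q; the wedge ps − pb = 44 gives 487/6 + (1/6)q − (1325/6 - (1/6)q) = 44, so q' = 551.
Then pb = 1325/6 − (1/6)·551 = 129 and ps = 487/6 + (1/6)·551 = 173.
Government outlay = subsidy × quantity = 44 × 551 = 24244.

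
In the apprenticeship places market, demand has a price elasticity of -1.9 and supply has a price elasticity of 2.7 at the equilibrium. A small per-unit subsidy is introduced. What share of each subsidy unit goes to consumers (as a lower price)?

For a small subsidy around the equilibrium, the benefit split depends on the relative slopes, which at a point are proportional to the elasticities.
Buyer share = εs/(εs + |εd|) = 2.7/(2.7 + 1.9) = 27/46; seller share = |εd|/(εs + |εd|) = 19/46.

Consumer share = 27/46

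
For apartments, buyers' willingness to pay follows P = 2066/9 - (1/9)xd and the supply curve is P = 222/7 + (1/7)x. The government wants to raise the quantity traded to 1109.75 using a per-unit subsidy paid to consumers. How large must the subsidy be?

Required subsidy s = 84 per unit

At x = 1109.75, from the demand curve buyers pay Pb = 2066/9 − (1/9)·1109.75 = 106.25; from the supply curve sellers need Ps = 222/7 + (1/7)·1109.75 = 190.25.
The subsidy must fill the gap: s = Ps − Pb = 190.25 − 106.25 = 84.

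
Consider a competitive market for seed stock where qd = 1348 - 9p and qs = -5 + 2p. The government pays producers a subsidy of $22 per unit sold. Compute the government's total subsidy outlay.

Government cost = $6094

Pre-subsidy: 1348 - 9p = -5 + 2p gives p* = 123, q* = 241.
With the subsidy, sellers receive ps = pb + 22 for each unit, where pb is the price buyers pay.
Supply in terms of pb becomes qs = -5 + 2(pb + 22) = 39 + 2pb. Setting this equal to demand: 1348 - 9pb = 39 + 2pb, so pb = 119.
Sellers receive ps = 119 + 22 = 141; q' = 1348 − 9·119 = 277.
Government outlay = subsidy × quantity = 22 × 277 = 6094.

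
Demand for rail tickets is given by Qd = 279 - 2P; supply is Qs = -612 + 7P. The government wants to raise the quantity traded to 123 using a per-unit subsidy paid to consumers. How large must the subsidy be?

At Q = 123, invert demand for the buyer price: Pb = (279 − 123)/2 = 78; invert supply for the seller price: Ps = (123 − (-612))/7 = 105.
The subsidy must fill the gap: s = Ps − Pb = 105 − 78 = 27.

Required subsidy s = 27 per unit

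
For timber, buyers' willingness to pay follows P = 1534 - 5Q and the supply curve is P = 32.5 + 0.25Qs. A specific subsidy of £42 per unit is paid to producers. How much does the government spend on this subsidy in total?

Pre-subsidy: 1534 - 5Q = 32.5 + 0.25Q gives Q* = 286 and P* = 104.
With the subsidy, sellers receive Ps = Pb + 42 for each unit, where Pb is the price buyers pay.
On the curves, Pb = 1534 - 5Q and Ps = 32.5 + 0.25Q; the wedge Ps − Pb = 42 gives 32.5 + 0.25Q − (1534 - 5Q) = 42, so Q' = 294.
Then Pb = 1534 − 5·294 = 64 and Ps = 32.5 + 0.25·294 = 106.
Government outlay = subsidy × quantity = 42 × 294 = 12348.

Government cost = £12348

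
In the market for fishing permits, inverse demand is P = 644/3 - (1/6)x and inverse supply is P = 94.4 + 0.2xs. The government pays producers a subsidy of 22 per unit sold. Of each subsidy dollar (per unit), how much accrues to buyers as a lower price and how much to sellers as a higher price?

Buyers gain 10 per unit; sellers gain 12 per unit

Pre-subsidy: 644/3 - (1/6)x = 94.4 + 0.2x gives x* = 328 and P* = 160.
With the subsidy, sellers receive Ps = Pb + 22 for each unit, where Pb is the price buyers pay.
On the curves, Pb = 644/3 - (1/6)x and Ps = 94.4 + 0.2x; the wedge Ps − Pb = 22 gives 94.4 + 0.2x − (644/3 - (1/6)x) = 22, so x' = 388.
Then Pb = 644/3 − (1/6)·388 = 150 and Ps = 94.4 + 0.2·388 = 172.
Buyers' price falls by P* − Pb = 160 − 150 = 10; sellers' price rises by Ps − P* = 172 − 160 = 12.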